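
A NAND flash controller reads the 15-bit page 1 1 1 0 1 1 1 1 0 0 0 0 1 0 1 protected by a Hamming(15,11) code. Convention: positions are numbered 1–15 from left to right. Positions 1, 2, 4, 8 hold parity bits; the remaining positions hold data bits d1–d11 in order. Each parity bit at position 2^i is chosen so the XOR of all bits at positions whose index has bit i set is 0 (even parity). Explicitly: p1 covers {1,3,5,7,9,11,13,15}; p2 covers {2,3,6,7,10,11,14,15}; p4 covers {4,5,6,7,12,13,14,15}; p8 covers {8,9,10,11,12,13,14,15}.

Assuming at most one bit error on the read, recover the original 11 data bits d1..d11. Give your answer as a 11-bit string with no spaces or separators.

s1 (pos 1,3,5,7,9,11,13,15): 1⊕1⊕1⊕1⊕0⊕0⊕1⊕1 = 0
s2 (pos 2,3,6,7,10,11,14,15): 1⊕1⊕1⊕1⊕0⊕0⊕0⊕1 = 1
s4 (pos 4,5,6,7,12,13,14,15): 0⊕1⊕1⊕1⊕0⊕1⊕0⊕1 = 1
s8 (pos 8,9,10,11,12,13,14,15): 1⊕0⊕0⊕0⊕0⊕1⊕0⊕1 = 1
Syndrome s8…s1 = 1110 → error at position 14.
Flip position 14: 111011110000101 → 111011110000111
Read data bits from positions 3,5,6,7,9,10,11,12,13,14,15: 11110000111

11110000111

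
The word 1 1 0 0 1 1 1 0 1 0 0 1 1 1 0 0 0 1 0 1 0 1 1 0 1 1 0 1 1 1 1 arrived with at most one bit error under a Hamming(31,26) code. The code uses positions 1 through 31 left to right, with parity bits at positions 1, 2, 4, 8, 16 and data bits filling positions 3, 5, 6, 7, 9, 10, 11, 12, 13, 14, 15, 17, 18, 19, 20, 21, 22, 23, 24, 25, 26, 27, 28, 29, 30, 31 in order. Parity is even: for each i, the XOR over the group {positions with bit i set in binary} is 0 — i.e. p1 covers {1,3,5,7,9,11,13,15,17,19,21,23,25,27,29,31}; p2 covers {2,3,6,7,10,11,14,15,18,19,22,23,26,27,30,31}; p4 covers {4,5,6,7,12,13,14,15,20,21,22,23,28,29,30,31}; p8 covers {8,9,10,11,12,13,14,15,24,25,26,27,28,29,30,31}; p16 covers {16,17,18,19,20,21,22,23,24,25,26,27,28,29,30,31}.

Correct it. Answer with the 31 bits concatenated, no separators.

s1 (pos 1,3,5,7,9,11,13,15,17,19,21,23,25,27,29,31): 1⊕0⊕1⊕1⊕1⊕0⊕1⊕0⊕0⊕0⊕0⊕1⊕1⊕0⊕1⊕1 = 1
s2 (pos 2,3,6,7,10,11,14,15,18,19,22,23,26,27,30,31): 1⊕0⊕1⊕1⊕0⊕0⊕1⊕0⊕1⊕0⊕1⊕1⊕1⊕0⊕1⊕1 = 0
s4 (pos 4,5,6,7,12,13,14,15,20,21,22,23,28,29,30,31): 0⊕1⊕1⊕1⊕1⊕1⊕1⊕0⊕1⊕0⊕1⊕1⊕1⊕1⊕1⊕1 = 1
s8 (pos 8,9,10,11,12,13,14,15,24,25,26,27,28,29,30,31): 0⊕1⊕0⊕0⊕1⊕1⊕1⊕0⊕0⊕1⊕1⊕0⊕1⊕1⊕1⊕1 = 0
s16 (pos 16,17,18,19,20,21,22,23,24,25,26,27,28,29,30,31): 0⊕0⊕1⊕0⊕1⊕0⊕1⊕1⊕0⊕1⊕1⊕0⊕1⊕1⊕1⊕1 = 0
Syndrome s16…s1 = 00101 → error at position 5.
Flip position 5: 1100111010011100010101101101111 → 1100011010011100010101101101111

1100011010011100010101101101111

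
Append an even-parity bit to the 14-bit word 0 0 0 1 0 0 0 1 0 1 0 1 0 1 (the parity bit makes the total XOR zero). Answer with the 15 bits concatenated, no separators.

XOR of the 14 data bits: 0⊕0⊕0⊕1⊕0⊕0⊕0⊕1⊕0⊕1⊕0⊕1⊕0⊕1 = 1
Parity bit = 1 (so all 15 bits XOR to 0).

000100010101011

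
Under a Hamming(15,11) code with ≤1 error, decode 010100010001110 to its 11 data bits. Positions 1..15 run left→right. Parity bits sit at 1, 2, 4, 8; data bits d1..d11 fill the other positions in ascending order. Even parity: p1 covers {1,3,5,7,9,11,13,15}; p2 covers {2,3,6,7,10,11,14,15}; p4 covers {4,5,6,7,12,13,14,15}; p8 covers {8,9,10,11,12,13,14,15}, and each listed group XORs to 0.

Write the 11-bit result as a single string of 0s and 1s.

00000001110

s1 (pos 1,3,5,7,9,11,13,15): 0⊕0⊕0⊕0⊕0⊕0⊕1⊕0 = 1
s2 (pos 2,3,6,7,10,11,14,15): 1⊕0⊕0⊕0⊕0⊕0⊕1⊕0 = 0
s4 (pos 4,5,6,7,12,13,14,15): 1⊕0⊕0⊕0⊕1⊕1⊕1⊕0 = 0
s8 (pos 8,9,10,11,12,13,14,15): 1⊕0⊕0⊕0⊕1⊕1⊕1⊕0 = 0
Syndrome s8…s1 = 0001 → error at position 1.
Flip position 1: 010100010001110 → 110100010001110
Read data bits from positions 3,5,6,7,9,10,11,12,13,14,15: 00000001110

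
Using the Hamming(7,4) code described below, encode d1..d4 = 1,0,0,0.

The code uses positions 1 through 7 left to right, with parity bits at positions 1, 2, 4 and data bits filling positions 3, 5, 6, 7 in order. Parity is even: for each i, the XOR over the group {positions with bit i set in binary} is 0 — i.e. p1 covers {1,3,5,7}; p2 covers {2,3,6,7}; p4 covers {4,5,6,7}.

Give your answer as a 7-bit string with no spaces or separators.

Place data at non-parity positions: p1 p2 1 p4 0 0 0
p1 (pos 1,3,5,7): XOR of data positions = 1⊕0⊕0 = 1
p2 (pos 2,3,6,7): XOR of data positions = 1⊕0⊕0 = 1
p4 (pos 4,5,6,7): XOR of data positions = 0⊕0⊕0 = 0
Codeword: 1110000

1110000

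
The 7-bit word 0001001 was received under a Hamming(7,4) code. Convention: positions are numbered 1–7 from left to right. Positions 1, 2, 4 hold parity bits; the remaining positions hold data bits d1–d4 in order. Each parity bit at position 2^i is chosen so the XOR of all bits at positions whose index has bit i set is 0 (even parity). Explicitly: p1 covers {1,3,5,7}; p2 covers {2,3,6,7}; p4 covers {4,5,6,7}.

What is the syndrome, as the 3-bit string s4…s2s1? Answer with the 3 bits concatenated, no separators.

011

s1 (pos 1,3,5,7): 0⊕0⊕0⊕1 = 1
s2 (pos 2,3,6,7): 0⊕0⊕0⊕1 = 1
s4 (pos 4,5,6,7): 1⊕0⊕0⊕1 = 0
Syndrome s4…s1 = 011 → error at position 3.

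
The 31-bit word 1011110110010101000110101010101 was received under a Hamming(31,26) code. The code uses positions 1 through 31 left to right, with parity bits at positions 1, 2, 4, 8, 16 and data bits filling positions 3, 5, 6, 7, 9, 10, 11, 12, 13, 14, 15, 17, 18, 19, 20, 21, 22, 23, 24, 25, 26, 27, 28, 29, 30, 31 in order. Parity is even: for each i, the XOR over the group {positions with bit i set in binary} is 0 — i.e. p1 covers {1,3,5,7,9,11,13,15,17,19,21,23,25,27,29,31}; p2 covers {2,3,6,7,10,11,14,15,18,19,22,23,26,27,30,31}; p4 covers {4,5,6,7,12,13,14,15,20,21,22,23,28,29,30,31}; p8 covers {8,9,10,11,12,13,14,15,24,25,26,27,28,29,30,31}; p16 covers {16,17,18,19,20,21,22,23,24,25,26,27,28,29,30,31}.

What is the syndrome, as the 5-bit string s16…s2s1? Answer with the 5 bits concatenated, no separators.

00000

s1 (pos 1,3,5,7,9,11,13,15,17,19,21,23,25,27,29,31): 1⊕1⊕1⊕0⊕1⊕0⊕0⊕0⊕0⊕0⊕1⊕1⊕1⊕1⊕1⊕1 = 0
s2 (pos 2,3,6,7,10,11,14,15,18,19,22,23,26,27,30,31): 0⊕1⊕1⊕0⊕0⊕0⊕1⊕0⊕0⊕0⊕0⊕1⊕0⊕1⊕0⊕1 = 0
s4 (pos 4,5,6,7,12,13,14,15,20,21,22,23,28,29,30,31): 1⊕1⊕1⊕0⊕1⊕0⊕1⊕0⊕1⊕1⊕0⊕1⊕0⊕1⊕0⊕1 = 0
s8 (pos 8,9,10,11,12,13,14,15,24,25,26,27,28,29,30,31): 1⊕1⊕0⊕0⊕1⊕0⊕1⊕0⊕0⊕1⊕0⊕1⊕0⊕1⊕0⊕1 = 0
s16 (pos 16,17,18,19,20,21,22,23,24,25,26,27,28,29,30,31): 1⊕0⊕0⊕0⊕1⊕1⊕0⊕1⊕0⊕1⊕0⊕1⊕0⊕1⊕0⊕1 = 0
Syndrome s16…s1 = 00000 → no error.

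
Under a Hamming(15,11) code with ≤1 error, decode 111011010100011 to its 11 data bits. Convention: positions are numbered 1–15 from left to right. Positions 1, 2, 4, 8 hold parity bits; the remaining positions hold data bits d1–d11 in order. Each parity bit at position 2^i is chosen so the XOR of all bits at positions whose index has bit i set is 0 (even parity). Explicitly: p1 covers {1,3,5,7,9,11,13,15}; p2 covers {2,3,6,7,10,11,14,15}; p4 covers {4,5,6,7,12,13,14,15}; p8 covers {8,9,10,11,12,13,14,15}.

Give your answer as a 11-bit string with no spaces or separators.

s1 (pos 1,3,5,7,9,11,13,15): 1⊕1⊕1⊕0⊕0⊕0⊕0⊕1 = 0
s2 (pos 2,3,6,7,10,11,14,15): 1⊕1⊕1⊕0⊕1⊕0⊕1⊕1 = 0
s4 (pos 4,5,6,7,12,13,14,15): 0⊕1⊕1⊕0⊕0⊕0⊕1⊕1 = 0
s8 (pos 8,9,10,11,12,13,14,15): 1⊕0⊕1⊕0⊕0⊕0⊕1⊕1 = 0
Syndrome s8…s1 = 0000 → no error.
Read data bits from positions 3,5,6,7,9,10,11,12,13,14,15: 11100100011

11100100011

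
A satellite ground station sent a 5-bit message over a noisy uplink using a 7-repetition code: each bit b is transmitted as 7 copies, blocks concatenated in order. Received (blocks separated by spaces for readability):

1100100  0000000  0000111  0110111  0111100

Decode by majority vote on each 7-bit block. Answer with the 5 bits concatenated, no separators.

Block 1 (1100100): 3 ones → 0
Block 2 (0000000): 0 ones → 0
Block 3 (0000111): 3 ones → 0
Block 4 (0110111): 5 ones → 1
Block 5 (0111100): 4 ones → 1

00011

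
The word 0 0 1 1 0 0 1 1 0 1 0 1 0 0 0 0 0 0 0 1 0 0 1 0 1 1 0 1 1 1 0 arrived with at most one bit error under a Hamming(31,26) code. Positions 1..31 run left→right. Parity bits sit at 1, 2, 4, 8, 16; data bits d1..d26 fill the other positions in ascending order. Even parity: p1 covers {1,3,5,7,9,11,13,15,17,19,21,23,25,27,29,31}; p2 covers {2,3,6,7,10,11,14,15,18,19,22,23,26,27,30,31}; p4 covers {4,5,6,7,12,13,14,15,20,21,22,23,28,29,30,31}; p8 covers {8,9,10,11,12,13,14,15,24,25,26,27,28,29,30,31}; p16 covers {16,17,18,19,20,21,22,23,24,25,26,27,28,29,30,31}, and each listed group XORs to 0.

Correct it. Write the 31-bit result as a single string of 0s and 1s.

s1 (pos 1,3,5,7,9,11,13,15,17,19,21,23,25,27,29,31): 0⊕1⊕0⊕1⊕0⊕0⊕0⊕0⊕0⊕0⊕0⊕1⊕1⊕0⊕1⊕0 = 1
s2 (pos 2,3,6,7,10,11,14,15,18,19,22,23,26,27,30,31): 0⊕1⊕0⊕1⊕1⊕0⊕0⊕0⊕0⊕0⊕0⊕1⊕1⊕0⊕1⊕0 = 0
s4 (pos 4,5,6,7,12,13,14,15,20,21,22,23,28,29,30,31): 1⊕0⊕0⊕1⊕1⊕0⊕0⊕0⊕1⊕0⊕0⊕1⊕1⊕1⊕1⊕0 = 0
s8 (pos 8,9,10,11,12,13,14,15,24,25,26,27,28,29,30,31): 1⊕0⊕1⊕0⊕1⊕0⊕0⊕0⊕0⊕1⊕1⊕0⊕1⊕1⊕1⊕0 = 0
s16 (pos 16,17,18,19,20,21,22,23,24,25,26,27,28,29,30,31): 0⊕0⊕0⊕0⊕1⊕0⊕0⊕1⊕0⊕1⊕1⊕0⊕1⊕1⊕1⊕0 = 1
Syndrome s16…s1 = 10001 → error at position 17.
Flip position 17: 0011001101010000000100101101110 → 0011001101010000100100101101110

0011001101010000100100101101110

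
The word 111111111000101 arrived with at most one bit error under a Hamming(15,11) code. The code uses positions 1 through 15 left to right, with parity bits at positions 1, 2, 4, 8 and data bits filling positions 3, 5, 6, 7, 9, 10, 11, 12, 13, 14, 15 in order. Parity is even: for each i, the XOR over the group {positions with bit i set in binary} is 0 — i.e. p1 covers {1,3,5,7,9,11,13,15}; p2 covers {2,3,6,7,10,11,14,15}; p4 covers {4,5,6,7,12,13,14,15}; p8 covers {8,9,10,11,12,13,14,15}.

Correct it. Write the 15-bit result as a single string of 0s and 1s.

110111111000101

s1 (pos 1,3,5,7,9,11,13,15): 1⊕1⊕1⊕1⊕1⊕0⊕1⊕1 = 1
s2 (pos 2,3,6,7,10,11,14,15): 1⊕1⊕1⊕1⊕0⊕0⊕0⊕1 = 1
s4 (pos 4,5,6,7,12,13,14,15): 1⊕1⊕1⊕1⊕0⊕1⊕0⊕1 = 0
s8 (pos 8,9,10,11,12,13,14,15): 1⊕1⊕0⊕0⊕0⊕1⊕0⊕1 = 0
Syndrome s8…s1 = 0011 → error at position 3.
Flip position 3: 111111111000101 → 110111111000101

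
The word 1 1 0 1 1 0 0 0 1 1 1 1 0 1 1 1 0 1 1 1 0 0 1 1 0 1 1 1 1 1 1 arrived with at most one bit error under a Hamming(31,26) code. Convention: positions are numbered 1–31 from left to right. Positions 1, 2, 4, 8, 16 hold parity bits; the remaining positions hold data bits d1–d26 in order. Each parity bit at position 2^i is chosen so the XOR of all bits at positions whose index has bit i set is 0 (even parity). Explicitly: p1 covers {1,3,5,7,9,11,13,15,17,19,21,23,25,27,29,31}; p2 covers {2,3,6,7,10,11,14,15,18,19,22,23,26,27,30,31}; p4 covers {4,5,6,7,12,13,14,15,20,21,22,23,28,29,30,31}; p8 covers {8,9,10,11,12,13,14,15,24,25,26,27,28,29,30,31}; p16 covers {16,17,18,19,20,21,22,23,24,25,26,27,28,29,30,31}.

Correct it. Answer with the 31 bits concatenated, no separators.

1101100011100111011100110111111

s1 (pos 1,3,5,7,9,11,13,15,17,19,21,23,25,27,29,31): 1⊕0⊕1⊕0⊕1⊕1⊕0⊕1⊕0⊕1⊕0⊕1⊕0⊕1⊕1⊕1 = 0
s2 (pos 2,3,6,7,10,11,14,15,18,19,22,23,26,27,30,31): 1⊕0⊕0⊕0⊕1⊕1⊕1⊕1⊕1⊕1⊕0⊕1⊕1⊕1⊕1⊕1 = 0
s4 (pos 4,5,6,7,12,13,14,15,20,21,22,23,28,29,30,31): 1⊕1⊕0⊕0⊕1⊕0⊕1⊕1⊕1⊕0⊕0⊕1⊕1⊕1⊕1⊕1 = 1
s8 (pos 8,9,10,11,12,13,14,15,24,25,26,27,28,29,30,31): 0⊕1⊕1⊕1⊕1⊕0⊕1⊕1⊕1⊕0⊕1⊕1⊕1⊕1⊕1⊕1 = 1
s16 (pos 16,17,18,19,20,21,22,23,24,25,26,27,28,29,30,31): 1⊕0⊕1⊕1⊕1⊕0⊕0⊕1⊕1⊕0⊕1⊕1⊕1⊕1⊕1⊕1 = 0
Syndrome s16…s1 = 01100 → error at position 12.
Flip position 12: 1101100011110111011100110111111 → 1101100011100111011100110111111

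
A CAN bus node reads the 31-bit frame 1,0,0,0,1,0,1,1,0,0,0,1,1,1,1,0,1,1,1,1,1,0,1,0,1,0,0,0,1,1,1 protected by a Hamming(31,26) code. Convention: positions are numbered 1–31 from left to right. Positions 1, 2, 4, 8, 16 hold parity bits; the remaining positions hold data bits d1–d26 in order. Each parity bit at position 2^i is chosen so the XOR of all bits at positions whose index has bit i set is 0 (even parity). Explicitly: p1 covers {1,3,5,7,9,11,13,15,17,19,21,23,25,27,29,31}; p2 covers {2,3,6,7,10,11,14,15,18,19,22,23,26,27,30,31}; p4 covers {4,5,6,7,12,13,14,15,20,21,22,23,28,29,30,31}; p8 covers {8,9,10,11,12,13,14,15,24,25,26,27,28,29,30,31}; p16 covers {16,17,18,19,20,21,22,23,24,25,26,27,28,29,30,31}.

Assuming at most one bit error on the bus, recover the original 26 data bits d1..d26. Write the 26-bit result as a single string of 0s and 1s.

01010001111111110101000111

s1 (pos 1,3,5,7,9,11,13,15,17,19,21,23,25,27,29,31): 1⊕0⊕1⊕1⊕0⊕0⊕1⊕1⊕1⊕1⊕1⊕1⊕1⊕0⊕1⊕1 = 0
s2 (pos 2,3,6,7,10,11,14,15,18,19,22,23,26,27,30,31): 0⊕0⊕0⊕1⊕0⊕0⊕1⊕1⊕1⊕1⊕0⊕1⊕0⊕0⊕1⊕1 = 0
s4 (pos 4,5,6,7,12,13,14,15,20,21,22,23,28,29,30,31): 0⊕1⊕0⊕1⊕1⊕1⊕1⊕1⊕1⊕1⊕0⊕1⊕0⊕1⊕1⊕1 = 0
s8 (pos 8,9,10,11,12,13,14,15,24,25,26,27,28,29,30,31): 1⊕0⊕0⊕0⊕1⊕1⊕1⊕1⊕0⊕1⊕0⊕0⊕0⊕1⊕1⊕1 = 1
s16 (pos 16,17,18,19,20,21,22,23,24,25,26,27,28,29,30,31): 0⊕1⊕1⊕1⊕1⊕1⊕0⊕1⊕0⊕1⊕0⊕0⊕0⊕1⊕1⊕1 = 0
Syndrome s16…s1 = 01000 → error at position 8.
Flip position 8: 1000101100011110111110101000111 → 1000101000011110111110101000111
Read data bits from positions 3,5,6,7,9,10,11,12,13,14,15,17,18,19,20,21,22,23,24,25,26,27,28,29,30,31: 01010001111111110101000111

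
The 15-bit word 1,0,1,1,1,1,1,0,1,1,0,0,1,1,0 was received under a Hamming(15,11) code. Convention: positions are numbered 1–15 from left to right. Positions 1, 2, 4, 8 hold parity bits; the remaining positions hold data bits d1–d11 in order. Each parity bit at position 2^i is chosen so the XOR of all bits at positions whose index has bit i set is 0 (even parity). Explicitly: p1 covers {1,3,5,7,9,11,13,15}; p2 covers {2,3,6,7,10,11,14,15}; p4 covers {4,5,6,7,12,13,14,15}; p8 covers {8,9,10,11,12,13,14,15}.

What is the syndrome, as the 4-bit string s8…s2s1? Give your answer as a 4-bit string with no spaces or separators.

0010

s1 (pos 1,3,5,7,9,11,13,15): 1⊕1⊕1⊕1⊕1⊕0⊕1⊕0 = 0
s2 (pos 2,3,6,7,10,11,14,15): 0⊕1⊕1⊕1⊕1⊕0⊕1⊕0 = 1
s4 (pos 4,5,6,7,12,13,14,15): 1⊕1⊕1⊕1⊕0⊕1⊕1⊕0 = 0
s8 (pos 8,9,10,11,12,13,14,15): 0⊕1⊕1⊕0⊕0⊕1⊕1⊕0 = 0
Syndrome s8…s1 = 0010 → error at position 2.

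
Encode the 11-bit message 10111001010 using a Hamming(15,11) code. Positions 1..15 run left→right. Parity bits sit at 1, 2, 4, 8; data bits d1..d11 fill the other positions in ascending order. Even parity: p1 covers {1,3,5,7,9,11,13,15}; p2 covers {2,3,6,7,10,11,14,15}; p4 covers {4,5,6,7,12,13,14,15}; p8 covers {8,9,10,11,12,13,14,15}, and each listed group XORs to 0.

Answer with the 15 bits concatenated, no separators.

Place data at non-parity positions: p1 p2 1 p4 0 1 1 p8 1 0 0 1 0 1 0
p1 (pos 1,3,5,7,9,11,13,15): XOR of data positions = 1⊕0⊕1⊕1⊕0⊕0⊕0 = 1
p2 (pos 2,3,6,7,10,11,14,15): XOR of data positions = 1⊕1⊕1⊕0⊕0⊕1⊕0 = 0
p4 (pos 4,5,6,7,12,13,14,15): XOR of data positions = 0⊕1⊕1⊕1⊕0⊕1⊕0 = 0
p8 (pos 8,9,10,11,12,13,14,15): XOR of data positions = 1⊕0⊕0⊕1⊕0⊕1⊕0 = 1
Codeword: 101001111001010

101001111001010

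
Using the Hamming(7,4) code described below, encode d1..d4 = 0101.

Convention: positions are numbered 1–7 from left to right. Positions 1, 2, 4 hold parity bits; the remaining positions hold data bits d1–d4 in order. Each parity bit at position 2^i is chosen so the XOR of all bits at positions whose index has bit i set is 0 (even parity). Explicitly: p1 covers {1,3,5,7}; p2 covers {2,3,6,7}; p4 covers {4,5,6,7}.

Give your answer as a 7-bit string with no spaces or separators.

Place data at non-parity positions: p1 p2 0 p4 1 0 1
p1 (pos 1,3,5,7): XOR of data positions = 0⊕1⊕1 = 0
p2 (pos 2,3,6,7): XOR of data positions = 0⊕0⊕1 = 1
p4 (pos 4,5,6,7): XOR of data positions = 1⊕0⊕1 = 0
Codeword: 0100101

0100101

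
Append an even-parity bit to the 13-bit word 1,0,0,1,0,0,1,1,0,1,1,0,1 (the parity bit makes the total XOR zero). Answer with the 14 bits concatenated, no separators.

10010011011011

XOR of the 13 data bits: 1⊕0⊕0⊕1⊕0⊕0⊕1⊕1⊕0⊕1⊕1⊕0⊕1 = 1
Parity bit = 1 (so all 14 bits XOR to 0).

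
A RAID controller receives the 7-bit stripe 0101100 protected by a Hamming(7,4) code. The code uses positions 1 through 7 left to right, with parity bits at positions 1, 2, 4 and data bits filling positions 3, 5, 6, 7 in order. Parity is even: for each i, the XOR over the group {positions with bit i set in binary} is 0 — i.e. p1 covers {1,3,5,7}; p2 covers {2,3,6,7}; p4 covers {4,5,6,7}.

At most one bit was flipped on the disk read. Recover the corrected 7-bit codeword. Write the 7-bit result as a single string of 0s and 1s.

0111100

s1 (pos 1,3,5,7): 0⊕0⊕1⊕0 = 1
s2 (pos 2,3,6,7): 1⊕0⊕0⊕0 = 1
s4 (pos 4,5,6,7): 1⊕1⊕0⊕0 = 0
Syndrome s4…s1 = 011 → error at position 3.
Flip position 3: 0101100 → 0111100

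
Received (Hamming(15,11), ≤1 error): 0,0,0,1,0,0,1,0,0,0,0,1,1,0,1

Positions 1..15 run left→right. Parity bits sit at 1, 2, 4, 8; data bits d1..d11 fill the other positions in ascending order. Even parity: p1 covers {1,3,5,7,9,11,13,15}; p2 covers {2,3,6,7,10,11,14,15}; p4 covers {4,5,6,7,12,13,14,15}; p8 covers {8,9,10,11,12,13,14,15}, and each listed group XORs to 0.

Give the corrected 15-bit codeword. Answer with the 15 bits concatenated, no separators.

000100100001001

s1 (pos 1,3,5,7,9,11,13,15): 0⊕0⊕0⊕1⊕0⊕0⊕1⊕1 = 1
s2 (pos 2,3,6,7,10,11,14,15): 0⊕0⊕0⊕1⊕0⊕0⊕0⊕1 = 0
s4 (pos 4,5,6,7,12,13,14,15): 1⊕0⊕0⊕1⊕1⊕1⊕0⊕1 = 1
s8 (pos 8,9,10,11,12,13,14,15): 0⊕0⊕0⊕0⊕1⊕1⊕0⊕1 = 1
Syndrome s8…s1 = 1101 → error at position 13.
Flip position 13: 000100100001101 → 000100100001001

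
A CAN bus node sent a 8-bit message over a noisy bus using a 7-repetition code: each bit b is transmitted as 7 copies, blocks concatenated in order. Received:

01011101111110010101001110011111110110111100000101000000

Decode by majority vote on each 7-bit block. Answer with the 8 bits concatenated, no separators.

Block 1 (0101110): 4 ones → 1
Block 2 (1111110): 6 ones → 1
Block 3 (0101010): 3 ones → 0
Block 4 (0111001): 4 ones → 1
Block 5 (1111110): 6 ones → 1
Block 6 (1101111): 6 ones → 1
Block 7 (0000010): 1 one → 0
Block 8 (1000000): 1 one → 0

11011100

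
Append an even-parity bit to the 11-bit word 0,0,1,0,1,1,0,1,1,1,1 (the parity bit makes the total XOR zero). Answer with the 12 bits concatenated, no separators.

XOR of the 11 data bits: 0⊕0⊕1⊕0⊕1⊕1⊕0⊕1⊕1⊕1⊕1 = 1
Parity bit = 1 (so all 12 bits XOR to 0).

001011011111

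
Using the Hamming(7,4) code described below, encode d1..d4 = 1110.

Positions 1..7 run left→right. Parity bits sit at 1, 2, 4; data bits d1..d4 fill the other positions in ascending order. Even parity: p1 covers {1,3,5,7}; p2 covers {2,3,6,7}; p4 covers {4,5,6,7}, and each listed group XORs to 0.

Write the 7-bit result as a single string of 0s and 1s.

Place data at non-parity positions: p1 p2 1 p4 1 1 0
p1 (pos 1,3,5,7): XOR of data positions = 1⊕1⊕0 = 0
p2 (pos 2,3,6,7): XOR of data positions = 1⊕1⊕0 = 0
p4 (pos 4,5,6,7): XOR of data positions = 1⊕1⊕0 = 0
Codeword: 0010110

0010110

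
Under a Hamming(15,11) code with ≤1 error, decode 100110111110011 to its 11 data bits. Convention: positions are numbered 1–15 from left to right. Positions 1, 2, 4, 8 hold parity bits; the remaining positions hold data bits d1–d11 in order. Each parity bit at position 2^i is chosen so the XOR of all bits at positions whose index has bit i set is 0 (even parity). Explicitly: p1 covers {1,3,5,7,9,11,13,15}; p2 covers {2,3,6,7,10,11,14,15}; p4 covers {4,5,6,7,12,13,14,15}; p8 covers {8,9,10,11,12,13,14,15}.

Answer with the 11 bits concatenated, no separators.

01111110011

s1 (pos 1,3,5,7,9,11,13,15): 1⊕0⊕1⊕1⊕1⊕1⊕0⊕1 = 0
s2 (pos 2,3,6,7,10,11,14,15): 0⊕0⊕0⊕1⊕1⊕1⊕1⊕1 = 1
s4 (pos 4,5,6,7,12,13,14,15): 1⊕1⊕0⊕1⊕0⊕0⊕1⊕1 = 1
s8 (pos 8,9,10,11,12,13,14,15): 1⊕1⊕1⊕1⊕0⊕0⊕1⊕1 = 0
Syndrome s8…s1 = 0110 → error at position 6.
Flip position 6: 100110111110011 → 100111111110011
Read data bits from positions 3,5,6,7,9,10,11,12,13,14,15: 01111110011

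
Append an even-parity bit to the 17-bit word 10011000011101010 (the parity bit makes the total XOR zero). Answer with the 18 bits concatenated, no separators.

100110000111010100

XOR of the 17 data bits: 1⊕0⊕0⊕1⊕1⊕0⊕0⊕0⊕0⊕1⊕1⊕1⊕0⊕1⊕0⊕1⊕0 = 0
Parity bit = 0 (so all 18 bits XOR to 0).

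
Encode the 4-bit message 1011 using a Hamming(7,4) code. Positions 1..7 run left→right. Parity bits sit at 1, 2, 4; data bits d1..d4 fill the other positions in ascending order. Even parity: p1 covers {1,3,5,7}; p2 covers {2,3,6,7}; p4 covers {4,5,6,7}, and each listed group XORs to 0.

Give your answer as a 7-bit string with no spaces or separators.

0110011

Place data at non-parity positions: p1 p2 1 p4 0 1 1
p1 (pos 1,3,5,7): XOR of data positions = 1⊕0⊕1 = 0
p2 (pos 2,3,6,7): XOR of data positions = 1⊕1⊕1 = 1
p4 (pos 4,5,6,7): XOR of data positions = 0⊕1⊕1 = 0
Codeword: 0110011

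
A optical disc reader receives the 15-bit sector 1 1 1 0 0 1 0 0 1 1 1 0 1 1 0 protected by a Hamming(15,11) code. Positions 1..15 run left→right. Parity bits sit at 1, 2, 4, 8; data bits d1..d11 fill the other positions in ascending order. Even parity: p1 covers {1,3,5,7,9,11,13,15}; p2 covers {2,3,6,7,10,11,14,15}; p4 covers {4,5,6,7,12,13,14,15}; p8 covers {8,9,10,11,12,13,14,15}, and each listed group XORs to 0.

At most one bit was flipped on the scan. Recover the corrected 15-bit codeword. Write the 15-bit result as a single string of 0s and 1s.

111001001110010

s1 (pos 1,3,5,7,9,11,13,15): 1⊕1⊕0⊕0⊕1⊕1⊕1⊕0 = 1
s2 (pos 2,3,6,7,10,11,14,15): 1⊕1⊕1⊕0⊕1⊕1⊕1⊕0 = 0
s4 (pos 4,5,6,7,12,13,14,15): 0⊕0⊕1⊕0⊕0⊕1⊕1⊕0 = 1
s8 (pos 8,9,10,11,12,13,14,15): 0⊕1⊕1⊕1⊕0⊕1⊕1⊕0 = 1
Syndrome s8…s1 = 1101 → error at position 13.
Flip position 13: 111001001110110 → 111001001110010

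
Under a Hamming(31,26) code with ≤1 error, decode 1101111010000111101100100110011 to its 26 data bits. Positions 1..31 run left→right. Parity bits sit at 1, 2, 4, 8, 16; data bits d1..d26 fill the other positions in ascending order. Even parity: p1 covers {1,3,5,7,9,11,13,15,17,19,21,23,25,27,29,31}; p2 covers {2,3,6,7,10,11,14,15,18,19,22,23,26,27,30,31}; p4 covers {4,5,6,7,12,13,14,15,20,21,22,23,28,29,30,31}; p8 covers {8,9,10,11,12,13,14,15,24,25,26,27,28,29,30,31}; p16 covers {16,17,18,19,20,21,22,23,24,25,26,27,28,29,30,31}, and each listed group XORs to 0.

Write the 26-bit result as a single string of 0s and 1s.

01111000011101100100010011

s1 (pos 1,3,5,7,9,11,13,15,17,19,21,23,25,27,29,31): 1⊕0⊕1⊕1⊕1⊕0⊕0⊕1⊕1⊕1⊕0⊕1⊕0⊕1⊕0⊕1 = 0
s2 (pos 2,3,6,7,10,11,14,15,18,19,22,23,26,27,30,31): 1⊕0⊕1⊕1⊕0⊕0⊕1⊕1⊕0⊕1⊕0⊕1⊕1⊕1⊕1⊕1 = 1
s4 (pos 4,5,6,7,12,13,14,15,20,21,22,23,28,29,30,31): 1⊕1⊕1⊕1⊕0⊕0⊕1⊕1⊕1⊕0⊕0⊕1⊕0⊕0⊕1⊕1 = 0
s8 (pos 8,9,10,11,12,13,14,15,24,25,26,27,28,29,30,31): 0⊕1⊕0⊕0⊕0⊕0⊕1⊕1⊕0⊕0⊕1⊕1⊕0⊕0⊕1⊕1 = 1
s16 (pos 16,17,18,19,20,21,22,23,24,25,26,27,28,29,30,31): 1⊕1⊕0⊕1⊕1⊕0⊕0⊕1⊕0⊕0⊕1⊕1⊕0⊕0⊕1⊕1 = 1
Syndrome s16…s1 = 11010 → error at position 26.
Flip position 26: 1101111010000111101100100110011 → 1101111010000111101100100010011
Read data bits from positions 3,5,6,7,9,10,11,12,13,14,15,17,18,19,20,21,22,23,24,25,26,27,28,29,30,31: 01111000011101100100010011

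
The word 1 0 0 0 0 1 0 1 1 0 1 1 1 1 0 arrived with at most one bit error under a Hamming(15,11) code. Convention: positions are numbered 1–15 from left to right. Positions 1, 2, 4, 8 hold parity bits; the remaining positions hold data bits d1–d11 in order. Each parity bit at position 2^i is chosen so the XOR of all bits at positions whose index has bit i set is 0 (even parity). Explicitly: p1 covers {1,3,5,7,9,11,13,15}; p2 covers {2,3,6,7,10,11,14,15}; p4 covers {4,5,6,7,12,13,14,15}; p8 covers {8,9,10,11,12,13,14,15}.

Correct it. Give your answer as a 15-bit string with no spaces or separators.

s1 (pos 1,3,5,7,9,11,13,15): 1⊕0⊕0⊕0⊕1⊕1⊕1⊕0 = 0
s2 (pos 2,3,6,7,10,11,14,15): 0⊕0⊕1⊕0⊕0⊕1⊕1⊕0 = 1
s4 (pos 4,5,6,7,12,13,14,15): 0⊕0⊕1⊕0⊕1⊕1⊕1⊕0 = 0
s8 (pos 8,9,10,11,12,13,14,15): 1⊕1⊕0⊕1⊕1⊕1⊕1⊕0 = 0
Syndrome s8…s1 = 0010 → error at position 2.
Flip position 2: 100001011011110 → 110001011011110

110001011011110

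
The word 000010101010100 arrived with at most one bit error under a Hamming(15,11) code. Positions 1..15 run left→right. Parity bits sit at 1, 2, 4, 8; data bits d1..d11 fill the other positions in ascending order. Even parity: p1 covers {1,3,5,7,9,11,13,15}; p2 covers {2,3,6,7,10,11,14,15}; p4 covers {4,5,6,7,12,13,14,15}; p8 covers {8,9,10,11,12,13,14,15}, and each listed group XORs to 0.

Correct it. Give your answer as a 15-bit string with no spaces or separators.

000010101010000

s1 (pos 1,3,5,7,9,11,13,15): 0⊕0⊕1⊕1⊕1⊕1⊕1⊕0 = 1
s2 (pos 2,3,6,7,10,11,14,15): 0⊕0⊕0⊕1⊕0⊕1⊕0⊕0 = 0
s4 (pos 4,5,6,7,12,13,14,15): 0⊕1⊕0⊕1⊕0⊕1⊕0⊕0 = 1
s8 (pos 8,9,10,11,12,13,14,15): 0⊕1⊕0⊕1⊕0⊕1⊕0⊕0 = 1
Syndrome s8…s1 = 1101 → error at position 13.
Flip position 13: 000010101010100 → 000010101010000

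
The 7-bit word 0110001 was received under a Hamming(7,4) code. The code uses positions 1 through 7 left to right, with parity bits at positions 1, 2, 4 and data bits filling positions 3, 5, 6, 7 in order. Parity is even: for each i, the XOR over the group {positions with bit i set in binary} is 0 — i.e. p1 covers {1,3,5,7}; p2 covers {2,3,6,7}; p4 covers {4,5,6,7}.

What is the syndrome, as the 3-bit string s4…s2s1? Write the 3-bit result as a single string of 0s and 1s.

s1 (pos 1,3,5,7): 0⊕1⊕0⊕1 = 0
s2 (pos 2,3,6,7): 1⊕1⊕0⊕1 = 1
s4 (pos 4,5,6,7): 0⊕0⊕0⊕1 = 1
Syndrome s4…s1 = 110 → error at position 6.

110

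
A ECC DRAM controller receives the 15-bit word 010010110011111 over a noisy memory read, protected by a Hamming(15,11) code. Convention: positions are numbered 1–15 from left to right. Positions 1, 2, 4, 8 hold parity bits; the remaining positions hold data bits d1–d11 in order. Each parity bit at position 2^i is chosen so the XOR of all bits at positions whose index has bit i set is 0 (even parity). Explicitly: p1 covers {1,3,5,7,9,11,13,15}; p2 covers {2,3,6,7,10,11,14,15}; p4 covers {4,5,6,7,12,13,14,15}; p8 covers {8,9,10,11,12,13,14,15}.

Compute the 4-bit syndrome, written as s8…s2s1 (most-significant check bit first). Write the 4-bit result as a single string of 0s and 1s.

0011

s1 (pos 1,3,5,7,9,11,13,15): 0⊕0⊕1⊕1⊕0⊕1⊕1⊕1 = 1
s2 (pos 2,3,6,7,10,11,14,15): 1⊕0⊕0⊕1⊕0⊕1⊕1⊕1 = 1
s4 (pos 4,5,6,7,12,13,14,15): 0⊕1⊕0⊕1⊕1⊕1⊕1⊕1 = 0
s8 (pos 8,9,10,11,12,13,14,15): 1⊕0⊕0⊕1⊕1⊕1⊕1⊕1 = 0
Syndrome s8…s1 = 0011 → error at position 3.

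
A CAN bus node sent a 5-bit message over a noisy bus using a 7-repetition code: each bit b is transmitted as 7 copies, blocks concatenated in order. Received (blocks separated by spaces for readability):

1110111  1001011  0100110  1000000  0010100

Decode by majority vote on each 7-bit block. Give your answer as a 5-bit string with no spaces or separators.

11000

Block 1 (1110111): 6 ones → 1
Block 2 (1001011): 4 ones → 1
Block 3 (0100110): 3 ones → 0
Block 4 (1000000): 1 one → 0
Block 5 (0010100): 2 ones → 0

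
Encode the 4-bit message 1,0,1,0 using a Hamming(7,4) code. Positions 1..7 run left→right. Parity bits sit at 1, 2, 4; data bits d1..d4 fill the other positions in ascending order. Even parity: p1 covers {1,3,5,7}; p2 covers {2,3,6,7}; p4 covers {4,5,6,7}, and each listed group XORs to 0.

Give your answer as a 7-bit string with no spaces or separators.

1011010

Place data at non-parity positions: p1 p2 1 p4 0 1 0
p1 (pos 1,3,5,7): XOR of data positions = 1⊕0⊕0 = 1
p2 (pos 2,3,6,7): XOR of data positions = 1⊕1⊕0 = 0
p4 (pos 4,5,6,7): XOR of data positions = 0⊕1⊕0 = 1
Codeword: 1011010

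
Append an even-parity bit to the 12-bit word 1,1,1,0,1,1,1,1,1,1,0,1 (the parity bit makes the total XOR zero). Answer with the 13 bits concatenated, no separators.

XOR of the 12 data bits: 1⊕1⊕1⊕0⊕1⊕1⊕1⊕1⊕1⊕1⊕0⊕1 = 0
Parity bit = 0 (so all 13 bits XOR to 0).

1110111111010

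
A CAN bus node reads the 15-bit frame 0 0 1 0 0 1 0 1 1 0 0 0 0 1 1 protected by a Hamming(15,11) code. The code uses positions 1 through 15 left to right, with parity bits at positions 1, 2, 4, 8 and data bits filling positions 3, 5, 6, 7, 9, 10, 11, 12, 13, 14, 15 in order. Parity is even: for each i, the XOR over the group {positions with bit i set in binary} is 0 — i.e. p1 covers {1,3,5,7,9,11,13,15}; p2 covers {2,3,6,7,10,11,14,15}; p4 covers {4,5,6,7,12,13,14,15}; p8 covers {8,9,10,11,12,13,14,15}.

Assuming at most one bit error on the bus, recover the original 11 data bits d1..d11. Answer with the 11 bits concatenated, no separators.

11101000011

s1 (pos 1,3,5,7,9,11,13,15): 0⊕1⊕0⊕0⊕1⊕0⊕0⊕1 = 1
s2 (pos 2,3,6,7,10,11,14,15): 0⊕1⊕1⊕0⊕0⊕0⊕1⊕1 = 0
s4 (pos 4,5,6,7,12,13,14,15): 0⊕0⊕1⊕0⊕0⊕0⊕1⊕1 = 1
s8 (pos 8,9,10,11,12,13,14,15): 1⊕1⊕0⊕0⊕0⊕0⊕1⊕1 = 0
Syndrome s8…s1 = 0101 → error at position 5.
Flip position 5: 001001011000011 → 001011011000011
Read data bits from positions 3,5,6,7,9,10,11,12,13,14,15: 11101000011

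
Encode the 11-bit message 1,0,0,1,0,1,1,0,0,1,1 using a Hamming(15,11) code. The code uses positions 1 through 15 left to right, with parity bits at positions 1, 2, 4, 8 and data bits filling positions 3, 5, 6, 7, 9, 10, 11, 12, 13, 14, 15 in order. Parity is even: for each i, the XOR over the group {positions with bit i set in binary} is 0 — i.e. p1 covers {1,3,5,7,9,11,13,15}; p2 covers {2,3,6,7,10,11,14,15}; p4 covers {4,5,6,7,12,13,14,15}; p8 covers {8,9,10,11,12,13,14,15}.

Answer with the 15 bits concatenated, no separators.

001100100110011

Place data at non-parity positions: p1 p2 1 p4 0 0 1 p8 0 1 1 0 0 1 1
p1 (pos 1,3,5,7,9,11,13,15): XOR of data positions = 1⊕0⊕1⊕0⊕1⊕0⊕1 = 0
p2 (pos 2,3,6,7,10,11,14,15): XOR of data positions = 1⊕0⊕1⊕1⊕1⊕1⊕1 = 0
p4 (pos 4,5,6,7,12,13,14,15): XOR of data positions = 0⊕0⊕1⊕0⊕0⊕1⊕1 = 1
p8 (pos 8,9,10,11,12,13,14,15): XOR of data positions = 0⊕1⊕1⊕0⊕0⊕1⊕1 = 0
Codeword: 001100100110011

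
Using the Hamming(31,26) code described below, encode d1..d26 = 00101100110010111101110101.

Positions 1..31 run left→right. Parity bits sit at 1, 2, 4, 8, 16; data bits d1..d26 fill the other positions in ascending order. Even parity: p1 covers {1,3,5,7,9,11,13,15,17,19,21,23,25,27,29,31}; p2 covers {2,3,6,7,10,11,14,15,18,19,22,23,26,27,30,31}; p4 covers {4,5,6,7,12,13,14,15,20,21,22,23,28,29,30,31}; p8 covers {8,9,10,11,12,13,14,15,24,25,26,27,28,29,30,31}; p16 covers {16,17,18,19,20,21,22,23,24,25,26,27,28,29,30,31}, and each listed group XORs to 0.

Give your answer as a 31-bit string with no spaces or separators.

Place data at non-parity positions: p1 p2 0 p4 0 1 0 p8 1 1 0 0 1 1 0 p16 0 1 0 1 1 1 1 0 1 1 1 0 1 0 1
p1 (pos 1,3,5,7,9,11,13,15,17,19,21,23,25,27,29,31): XOR of data positions = 0⊕0⊕0⊕1⊕0⊕1⊕0⊕0⊕0⊕1⊕1⊕1⊕1⊕1⊕1 = 0
p2 (pos 2,3,6,7,10,11,14,15,18,19,22,23,26,27,30,31): XOR of data positions = 0⊕1⊕0⊕1⊕0⊕1⊕0⊕1⊕0⊕1⊕1⊕1⊕1⊕0⊕1 = 1
p4 (pos 4,5,6,7,12,13,14,15,20,21,22,23,28,29,30,31): XOR of data positions = 0⊕1⊕0⊕0⊕1⊕1⊕0⊕1⊕1⊕1⊕1⊕0⊕1⊕0⊕1 = 1
p8 (pos 8,9,10,11,12,13,14,15,24,25,26,27,28,29,30,31): XOR of data positions = 1⊕1⊕0⊕0⊕1⊕1⊕0⊕0⊕1⊕1⊕1⊕0⊕1⊕0⊕1 = 1
p16 (pos 16,17,18,19,20,21,22,23,24,25,26,27,28,29,30,31): XOR of data positions = 0⊕1⊕0⊕1⊕1⊕1⊕1⊕0⊕1⊕1⊕1⊕0⊕1⊕0⊕1 = 0
Codeword: 0101010111001100010111101110101

0101010111001100010111101110101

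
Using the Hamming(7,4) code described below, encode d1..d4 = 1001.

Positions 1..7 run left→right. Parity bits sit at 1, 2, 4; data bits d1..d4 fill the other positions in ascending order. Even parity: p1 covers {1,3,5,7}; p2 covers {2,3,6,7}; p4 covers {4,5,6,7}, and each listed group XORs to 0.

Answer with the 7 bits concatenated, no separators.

0011001

Place data at non-parity positions: p1 p2 1 p4 0 0 1
p1 (pos 1,3,5,7): XOR of data positions = 1⊕0⊕1 = 0
p2 (pos 2,3,6,7): XOR of data positions = 1⊕0⊕1 = 0
p4 (pos 4,5,6,7): XOR of data positions = 0⊕0⊕1 = 1
Codeword: 0011001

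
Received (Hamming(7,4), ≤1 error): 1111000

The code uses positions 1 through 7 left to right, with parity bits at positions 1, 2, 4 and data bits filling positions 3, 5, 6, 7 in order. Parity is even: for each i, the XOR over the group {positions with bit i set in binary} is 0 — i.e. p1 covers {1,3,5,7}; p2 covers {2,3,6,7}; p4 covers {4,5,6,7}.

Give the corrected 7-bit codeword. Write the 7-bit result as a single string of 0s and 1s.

1110000

s1 (pos 1,3,5,7): 1⊕1⊕0⊕0 = 0
s2 (pos 2,3,6,7): 1⊕1⊕0⊕0 = 0
s4 (pos 4,5,6,7): 1⊕0⊕0⊕0 = 1
Syndrome s4…s1 = 100 → error at position 4.
Flip position 4: 1111000 → 1110000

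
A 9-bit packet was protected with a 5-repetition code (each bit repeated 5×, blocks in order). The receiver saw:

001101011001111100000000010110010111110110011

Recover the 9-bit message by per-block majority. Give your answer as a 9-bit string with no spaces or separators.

Block 1 (00110): 2 ones → 0
Block 2 (10110): 3 ones → 1
Block 3 (01111): 4 ones → 1
Block 4 (10000): 1 one → 0
Block 5 (00000): 0 ones → 0
Block 6 (10110): 3 ones → 1
Block 7 (01011): 3 ones → 1
Block 8 (11101): 4 ones → 1
Block 9 (10011): 3 ones → 1

011001111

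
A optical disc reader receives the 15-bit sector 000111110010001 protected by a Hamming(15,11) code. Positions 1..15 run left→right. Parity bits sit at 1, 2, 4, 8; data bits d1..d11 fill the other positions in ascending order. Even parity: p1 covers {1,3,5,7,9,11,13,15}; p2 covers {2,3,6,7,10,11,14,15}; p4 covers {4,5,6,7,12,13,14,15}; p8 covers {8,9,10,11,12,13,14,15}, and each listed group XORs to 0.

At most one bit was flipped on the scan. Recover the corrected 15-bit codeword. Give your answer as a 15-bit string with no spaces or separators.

s1 (pos 1,3,5,7,9,11,13,15): 0⊕0⊕1⊕1⊕0⊕1⊕0⊕1 = 0
s2 (pos 2,3,6,7,10,11,14,15): 0⊕0⊕1⊕1⊕0⊕1⊕0⊕1 = 0
s4 (pos 4,5,6,7,12,13,14,15): 1⊕1⊕1⊕1⊕0⊕0⊕0⊕1 = 1
s8 (pos 8,9,10,11,12,13,14,15): 1⊕0⊕0⊕1⊕0⊕0⊕0⊕1 = 1
Syndrome s8…s1 = 1100 → error at position 12.
Flip position 12: 000111110010001 → 000111110011001

000111110011001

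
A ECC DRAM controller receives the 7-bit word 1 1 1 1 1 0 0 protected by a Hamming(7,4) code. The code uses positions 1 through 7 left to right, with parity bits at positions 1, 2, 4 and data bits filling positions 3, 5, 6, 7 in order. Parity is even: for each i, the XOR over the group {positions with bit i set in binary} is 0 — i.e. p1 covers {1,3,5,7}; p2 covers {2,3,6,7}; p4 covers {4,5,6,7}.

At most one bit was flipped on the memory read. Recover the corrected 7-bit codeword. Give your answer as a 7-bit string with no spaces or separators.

s1 (pos 1,3,5,7): 1⊕1⊕1⊕0 = 1
s2 (pos 2,3,6,7): 1⊕1⊕0⊕0 = 0
s4 (pos 4,5,6,7): 1⊕1⊕0⊕0 = 0
Syndrome s4…s1 = 001 → error at position 1.
Flip position 1: 1111100 → 0111100

0111100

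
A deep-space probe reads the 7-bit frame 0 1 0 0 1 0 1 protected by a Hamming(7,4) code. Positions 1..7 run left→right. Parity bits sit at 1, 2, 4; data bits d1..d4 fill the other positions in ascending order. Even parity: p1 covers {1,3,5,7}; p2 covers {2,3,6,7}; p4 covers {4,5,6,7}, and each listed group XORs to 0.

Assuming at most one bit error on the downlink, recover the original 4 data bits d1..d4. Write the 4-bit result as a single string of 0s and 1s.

0101

s1 (pos 1,3,5,7): 0⊕0⊕1⊕1 = 0
s2 (pos 2,3,6,7): 1⊕0⊕0⊕1 = 0
s4 (pos 4,5,6,7): 0⊕1⊕0⊕1 = 0
Syndrome s4…s1 = 000 → no error.
Read data bits from positions 3,5,6,7: 0101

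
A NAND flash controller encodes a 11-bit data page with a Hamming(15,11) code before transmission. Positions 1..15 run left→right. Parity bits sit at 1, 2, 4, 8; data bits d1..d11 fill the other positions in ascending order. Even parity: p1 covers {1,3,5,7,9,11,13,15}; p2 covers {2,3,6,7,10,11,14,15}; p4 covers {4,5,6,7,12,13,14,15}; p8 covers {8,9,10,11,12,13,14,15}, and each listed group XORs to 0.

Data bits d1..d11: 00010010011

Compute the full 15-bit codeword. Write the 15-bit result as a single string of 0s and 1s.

Place data at non-parity positions: p1 p2 0 p4 0 0 1 p8 0 0 1 0 0 1 1
p1 (pos 1,3,5,7,9,11,13,15): XOR of data positions = 0⊕0⊕1⊕0⊕1⊕0⊕1 = 1
p2 (pos 2,3,6,7,10,11,14,15): XOR of data positions = 0⊕0⊕1⊕0⊕1⊕1⊕1 = 0
p4 (pos 4,5,6,7,12,13,14,15): XOR of data positions = 0⊕0⊕1⊕0⊕0⊕1⊕1 = 1
p8 (pos 8,9,10,11,12,13,14,15): XOR of data positions = 0⊕0⊕1⊕0⊕0⊕1⊕1 = 1
Codeword: 100100110010011

100100110010011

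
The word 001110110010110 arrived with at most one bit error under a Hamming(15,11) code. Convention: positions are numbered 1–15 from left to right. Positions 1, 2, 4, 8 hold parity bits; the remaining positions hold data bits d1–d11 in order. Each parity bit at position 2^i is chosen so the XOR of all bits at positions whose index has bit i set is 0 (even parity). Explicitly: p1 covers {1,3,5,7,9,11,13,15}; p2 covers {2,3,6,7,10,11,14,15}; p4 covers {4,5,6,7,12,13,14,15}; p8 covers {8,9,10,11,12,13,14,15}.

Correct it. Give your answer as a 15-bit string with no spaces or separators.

s1 (pos 1,3,5,7,9,11,13,15): 0⊕1⊕1⊕1⊕0⊕1⊕1⊕0 = 1
s2 (pos 2,3,6,7,10,11,14,15): 0⊕1⊕0⊕1⊕0⊕1⊕1⊕0 = 0
s4 (pos 4,5,6,7,12,13,14,15): 1⊕1⊕0⊕1⊕0⊕1⊕1⊕0 = 1
s8 (pos 8,9,10,11,12,13,14,15): 1⊕0⊕0⊕1⊕0⊕1⊕1⊕0 = 0
Syndrome s8…s1 = 0101 → error at position 5.
Flip position 5: 001110110010110 → 001100110010110

001100110010110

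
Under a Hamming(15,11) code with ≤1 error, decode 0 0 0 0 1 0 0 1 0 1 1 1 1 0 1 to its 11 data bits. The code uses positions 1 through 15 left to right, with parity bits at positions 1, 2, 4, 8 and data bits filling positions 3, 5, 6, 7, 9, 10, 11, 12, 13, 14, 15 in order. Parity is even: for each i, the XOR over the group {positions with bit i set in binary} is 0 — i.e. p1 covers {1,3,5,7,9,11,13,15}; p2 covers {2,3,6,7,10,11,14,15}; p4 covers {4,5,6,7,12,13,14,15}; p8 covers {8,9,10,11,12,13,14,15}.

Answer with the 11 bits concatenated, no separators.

01000111101

s1 (pos 1,3,5,7,9,11,13,15): 0⊕0⊕1⊕0⊕0⊕1⊕1⊕1 = 0
s2 (pos 2,3,6,7,10,11,14,15): 0⊕0⊕0⊕0⊕1⊕1⊕0⊕1 = 1
s4 (pos 4,5,6,7,12,13,14,15): 0⊕1⊕0⊕0⊕1⊕1⊕0⊕1 = 0
s8 (pos 8,9,10,11,12,13,14,15): 1⊕0⊕1⊕1⊕1⊕1⊕0⊕1 = 0
Syndrome s8…s1 = 0010 → error at position 2.
Flip position 2: 000010010111101 → 010010010111101
Read data bits from positions 3,5,6,7,9,10,11,12,13,14,15: 01000111101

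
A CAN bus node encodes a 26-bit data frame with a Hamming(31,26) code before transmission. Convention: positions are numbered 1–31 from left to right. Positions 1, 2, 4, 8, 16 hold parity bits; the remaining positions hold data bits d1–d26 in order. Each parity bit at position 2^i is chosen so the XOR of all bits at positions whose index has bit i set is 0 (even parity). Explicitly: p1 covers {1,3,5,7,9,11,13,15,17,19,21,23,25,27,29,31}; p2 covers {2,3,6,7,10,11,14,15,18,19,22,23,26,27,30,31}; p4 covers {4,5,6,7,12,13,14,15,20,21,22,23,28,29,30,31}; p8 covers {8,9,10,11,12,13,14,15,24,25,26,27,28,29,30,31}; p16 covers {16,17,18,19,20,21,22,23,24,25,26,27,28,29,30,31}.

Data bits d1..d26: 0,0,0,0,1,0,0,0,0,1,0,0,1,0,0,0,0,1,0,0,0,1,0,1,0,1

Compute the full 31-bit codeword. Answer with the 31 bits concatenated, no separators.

Place data at non-parity positions: p1 p2 0 p4 0 0 0 p8 1 0 0 0 0 1 0 p16 0 1 0 0 0 0 1 0 0 0 1 0 1 0 1
p1 (pos 1,3,5,7,9,11,13,15,17,19,21,23,25,27,29,31): XOR of data positions = 0⊕0⊕0⊕1⊕0⊕0⊕0⊕0⊕0⊕0⊕1⊕0⊕1⊕1⊕1 = 1
p2 (pos 2,3,6,7,10,11,14,15,18,19,22,23,26,27,30,31): XOR of data positions = 0⊕0⊕0⊕0⊕0⊕1⊕0⊕1⊕0⊕0⊕1⊕0⊕1⊕0⊕1 = 1
p4 (pos 4,5,6,7,12,13,14,15,20,21,22,23,28,29,30,31): XOR of data positions = 0⊕0⊕0⊕0⊕0⊕1⊕0⊕0⊕0⊕0⊕1⊕0⊕1⊕0⊕1 = 0
p8 (pos 8,9,10,11,12,13,14,15,24,25,26,27,28,29,30,31): XOR of data positions = 1⊕0⊕0⊕0⊕0⊕1⊕0⊕0⊕0⊕0⊕1⊕0⊕1⊕0⊕1 = 1
p16 (pos 16,17,18,19,20,21,22,23,24,25,26,27,28,29,30,31): XOR of data positions = 0⊕1⊕0⊕0⊕0⊕0⊕1⊕0⊕0⊕0⊕1⊕0⊕1⊕0⊕1 = 1
Codeword: 1100000110000101010000100010101

1100000110000101010000100010101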